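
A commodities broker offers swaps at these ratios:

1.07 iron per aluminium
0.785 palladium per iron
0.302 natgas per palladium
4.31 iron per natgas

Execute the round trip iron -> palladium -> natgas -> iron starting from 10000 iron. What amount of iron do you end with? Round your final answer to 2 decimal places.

10000 iron × 0.785 = 7850 palladium
7850 palladium × 0.302 = 2370.7 natgas
2370.7 natgas × 4.31 = 10217.717 iron

10217.72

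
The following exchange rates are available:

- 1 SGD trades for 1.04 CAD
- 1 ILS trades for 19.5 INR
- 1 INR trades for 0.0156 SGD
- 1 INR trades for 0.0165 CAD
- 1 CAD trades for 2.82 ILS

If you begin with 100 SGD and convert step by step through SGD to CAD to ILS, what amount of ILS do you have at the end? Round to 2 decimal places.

100 SGD × 1.04 = 104 CAD
104 CAD × 2.82 = 293.28 ILS

293.28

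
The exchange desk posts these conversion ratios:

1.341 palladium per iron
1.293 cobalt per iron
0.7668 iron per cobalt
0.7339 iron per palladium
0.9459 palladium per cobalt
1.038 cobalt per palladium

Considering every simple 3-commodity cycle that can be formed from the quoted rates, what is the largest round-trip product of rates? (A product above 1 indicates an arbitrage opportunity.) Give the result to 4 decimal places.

1.0674

palladium→cobalt→iron→palladium: 1.038 × 0.7668 × 1.341 = 1.06735
palladium→iron→cobalt→palladium: 0.7339 × 1.293 × 0.9459 = 0.89760
Maximum is palladium→cobalt→iron→palladium at 1.0674; arbitrage exists.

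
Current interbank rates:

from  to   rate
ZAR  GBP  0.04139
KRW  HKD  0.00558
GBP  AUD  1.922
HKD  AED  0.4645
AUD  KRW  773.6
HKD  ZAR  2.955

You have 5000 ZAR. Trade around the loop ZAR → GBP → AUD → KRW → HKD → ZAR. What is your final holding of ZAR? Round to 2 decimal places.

5000 ZAR × 0.04139 = 206.95 GBP
206.95 GBP × 1.922 = 397.7579 AUD
397.7579 AUD × 773.6 = 307705.51144 KRW
307705.51144 KRW × 0.00558 = 1716.9967538352 HKD
1716.9967538352 HKD × 2.955 = 5073.725407583016 ZAR

5073.73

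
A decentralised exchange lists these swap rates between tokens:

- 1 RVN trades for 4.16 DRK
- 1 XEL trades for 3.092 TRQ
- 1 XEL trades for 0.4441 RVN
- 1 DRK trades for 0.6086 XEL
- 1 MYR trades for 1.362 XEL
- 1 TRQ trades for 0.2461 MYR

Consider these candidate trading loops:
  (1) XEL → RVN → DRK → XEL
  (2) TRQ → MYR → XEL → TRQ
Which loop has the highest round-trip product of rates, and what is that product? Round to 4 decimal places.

1.1244

(1) 0.4441 × 4.16 × 0.6086 = 1.12436
(2) 0.2461 × 1.362 × 3.092 = 1.03640
Highest is cycle (1) at 1.1244 (>1, arbitrage).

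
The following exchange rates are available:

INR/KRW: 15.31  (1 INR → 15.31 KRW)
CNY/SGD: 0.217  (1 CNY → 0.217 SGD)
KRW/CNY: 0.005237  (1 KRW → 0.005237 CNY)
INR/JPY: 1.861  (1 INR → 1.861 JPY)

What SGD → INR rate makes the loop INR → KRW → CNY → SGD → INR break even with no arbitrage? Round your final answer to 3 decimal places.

Known legs of the cycle: 15.31 × 0.005237 × 0.217 = 0.01739872799
For no arbitrage the full-cycle product must be 1, so the missing rate is 1 / 0.01739872799 ≈ 57.47547.

57.475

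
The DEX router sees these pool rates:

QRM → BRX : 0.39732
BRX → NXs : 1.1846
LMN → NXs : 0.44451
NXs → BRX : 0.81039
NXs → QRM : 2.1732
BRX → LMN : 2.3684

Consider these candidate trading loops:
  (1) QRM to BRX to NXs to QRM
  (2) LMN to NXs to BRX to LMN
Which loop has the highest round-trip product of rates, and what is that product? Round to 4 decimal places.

(1) 0.39732 × 1.1846 × 2.1732 = 1.02285
(2) 0.44451 × 0.81039 × 2.3684 = 0.85316
Highest is cycle (1) at 1.0228 (>1, arbitrage).

1.0228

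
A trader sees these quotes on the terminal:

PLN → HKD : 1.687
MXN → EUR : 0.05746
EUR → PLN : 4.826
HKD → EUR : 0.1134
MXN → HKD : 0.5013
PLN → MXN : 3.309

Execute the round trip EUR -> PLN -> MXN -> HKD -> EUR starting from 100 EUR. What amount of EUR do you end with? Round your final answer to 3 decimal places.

90.781

100 EUR × 4.826 = 482.6 PLN
482.6 PLN × 3.309 = 1596.9234 MXN
1596.9234 MXN × 0.5013 = 800.53770042 HKD
800.53770042 HKD × 0.1134 = 90.780975227628 EUR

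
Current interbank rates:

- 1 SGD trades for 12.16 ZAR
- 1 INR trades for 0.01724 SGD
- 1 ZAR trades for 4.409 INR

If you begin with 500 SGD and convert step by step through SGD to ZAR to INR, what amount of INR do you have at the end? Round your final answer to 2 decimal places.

500 SGD × 12.16 = 6080 ZAR
6080 ZAR × 4.409 = 26806.72 INR

26806.72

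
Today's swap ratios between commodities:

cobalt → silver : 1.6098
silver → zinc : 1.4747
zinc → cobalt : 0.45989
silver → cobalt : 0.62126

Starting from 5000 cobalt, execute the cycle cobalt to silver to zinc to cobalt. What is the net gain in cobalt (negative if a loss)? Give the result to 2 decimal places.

5000 cobalt × 1.6098 = 8049 silver
8049 silver × 1.4747 = 11869.8603 zinc
11869.8603 zinc × 0.45989 = 5458.830053367 cobalt
Net change: 5458.830053367 − 5000 = 458.830053367 cobalt

458.83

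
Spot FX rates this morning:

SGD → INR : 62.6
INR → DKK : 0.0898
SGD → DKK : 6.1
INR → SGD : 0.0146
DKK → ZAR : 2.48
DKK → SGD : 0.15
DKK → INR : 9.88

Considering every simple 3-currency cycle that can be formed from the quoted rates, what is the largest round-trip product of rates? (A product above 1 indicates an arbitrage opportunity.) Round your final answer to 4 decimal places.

0.8799

INR→SGD→DKK→INR: 0.0146 × 6.1 × 9.88 = 0.87991
INR→DKK→SGD→INR: 0.0898 × 0.15 × 62.6 = 0.84322
Maximum is INR→SGD→DKK→INR at 0.8799; no arbitrage — every cycle loses value.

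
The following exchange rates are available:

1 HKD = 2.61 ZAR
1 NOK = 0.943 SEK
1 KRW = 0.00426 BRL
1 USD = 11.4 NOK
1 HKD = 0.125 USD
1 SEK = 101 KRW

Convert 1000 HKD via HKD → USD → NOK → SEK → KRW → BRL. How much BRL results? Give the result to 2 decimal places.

578.17

1000 HKD × 0.125 = 125 USD
125 USD × 11.4 = 1425 NOK
1425 NOK × 0.943 = 1343.775 SEK
1343.775 SEK × 101 = 135721.275 KRW
135721.275 KRW × 0.00426 = 578.1726315 BRL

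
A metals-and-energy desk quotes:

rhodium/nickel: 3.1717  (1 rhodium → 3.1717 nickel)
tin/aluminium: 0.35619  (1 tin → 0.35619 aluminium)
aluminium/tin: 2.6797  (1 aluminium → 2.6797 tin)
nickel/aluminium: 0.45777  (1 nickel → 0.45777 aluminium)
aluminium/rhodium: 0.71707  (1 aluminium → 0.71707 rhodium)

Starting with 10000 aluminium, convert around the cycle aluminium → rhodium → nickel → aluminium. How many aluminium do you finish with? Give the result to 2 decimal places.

10411.20

10000 aluminium × 0.71707 = 7170.7 rhodium
7170.7 rhodium × 3.1717 = 22743.30919 nickel
22743.30919 nickel × 0.45777 = 10411.2046479063 aluminium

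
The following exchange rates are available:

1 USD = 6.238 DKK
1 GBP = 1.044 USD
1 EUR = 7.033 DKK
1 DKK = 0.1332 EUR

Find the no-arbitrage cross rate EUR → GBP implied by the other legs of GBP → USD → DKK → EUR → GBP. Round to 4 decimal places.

1.1528

Known legs of the cycle: 1.044 × 6.238 × 0.1332 = 0.8674612704
For no arbitrage the full-cycle product must be 1, so the missing rate is 1 / 0.8674612704 ≈ 1.152789.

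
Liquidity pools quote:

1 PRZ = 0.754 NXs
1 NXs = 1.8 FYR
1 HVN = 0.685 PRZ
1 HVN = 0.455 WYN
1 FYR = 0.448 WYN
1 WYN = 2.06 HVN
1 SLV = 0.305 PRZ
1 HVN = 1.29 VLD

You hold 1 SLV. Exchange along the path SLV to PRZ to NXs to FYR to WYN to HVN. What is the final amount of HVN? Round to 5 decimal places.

0.38202

1 SLV × 0.305 = 0.305 PRZ
0.305 PRZ × 0.754 = 0.22997 NXs
0.22997 NXs × 1.8 = 0.413946 FYR
0.413946 FYR × 0.448 = 0.185447808 WYN
0.185447808 WYN × 2.06 = 0.38202248448 HVN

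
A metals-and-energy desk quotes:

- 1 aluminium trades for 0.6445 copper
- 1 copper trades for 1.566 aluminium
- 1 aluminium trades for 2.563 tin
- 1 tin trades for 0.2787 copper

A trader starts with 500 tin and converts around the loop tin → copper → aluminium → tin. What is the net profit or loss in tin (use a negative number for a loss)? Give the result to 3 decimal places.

59.303

500 tin × 0.2787 = 139.35 copper
139.35 copper × 1.566 = 218.2221 aluminium
218.2221 aluminium × 2.563 = 559.3032423 tin
Net change: 559.3032423 − 500 = 59.3032423 tin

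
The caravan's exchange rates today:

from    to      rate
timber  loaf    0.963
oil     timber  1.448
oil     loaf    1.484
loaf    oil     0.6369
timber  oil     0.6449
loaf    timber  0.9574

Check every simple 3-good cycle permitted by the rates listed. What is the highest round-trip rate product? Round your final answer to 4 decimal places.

0.9163

timber→oil→loaf→timber: 0.6449 × 1.484 × 0.9574 = 0.91626
timber→loaf→oil→timber: 0.963 × 0.6369 × 1.448 = 0.88811
Maximum is timber→oil→loaf→timber at 0.9163; no arbitrage — every cycle loses value.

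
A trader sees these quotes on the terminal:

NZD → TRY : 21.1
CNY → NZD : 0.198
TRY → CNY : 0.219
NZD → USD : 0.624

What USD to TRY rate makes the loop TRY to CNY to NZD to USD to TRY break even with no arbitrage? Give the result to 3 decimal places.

36.958

Known legs of the cycle: 0.219 × 0.198 × 0.624 = 0.027057888
For no arbitrage the full-cycle product must be 1, so the missing rate is 1 / 0.027057888 ≈ 36.95780.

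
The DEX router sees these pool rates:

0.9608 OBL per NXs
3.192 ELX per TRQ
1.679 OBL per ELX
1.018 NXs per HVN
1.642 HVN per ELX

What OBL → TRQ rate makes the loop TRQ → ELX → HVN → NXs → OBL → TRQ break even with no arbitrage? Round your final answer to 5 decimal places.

Known legs of the cycle: 3.192 × 1.642 × 1.018 × 0.9608 = 5.1264509673216
For no arbitrage the full-cycle product must be 1, so the missing rate is 1 / 5.1264509673216 ≈ 0.1950667.

0.19507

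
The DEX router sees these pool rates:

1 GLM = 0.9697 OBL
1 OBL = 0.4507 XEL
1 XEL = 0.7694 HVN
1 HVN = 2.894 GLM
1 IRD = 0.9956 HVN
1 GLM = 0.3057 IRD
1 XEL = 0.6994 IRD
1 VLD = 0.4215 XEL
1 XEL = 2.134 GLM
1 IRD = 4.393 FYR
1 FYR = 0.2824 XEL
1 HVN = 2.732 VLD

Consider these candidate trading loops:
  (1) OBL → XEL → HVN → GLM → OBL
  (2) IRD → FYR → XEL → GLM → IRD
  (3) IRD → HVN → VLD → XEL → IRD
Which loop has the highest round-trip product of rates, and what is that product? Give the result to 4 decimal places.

(1) 0.4507 × 0.7694 × 2.894 × 0.9697 = 0.97314
(2) 4.393 × 0.2824 × 2.134 × 0.3057 = 0.80931
(3) 0.9956 × 2.732 × 0.4215 × 0.6994 = 0.80184
Highest is cycle (1) at 0.9731 (≤1, no arbitrage).

0.9731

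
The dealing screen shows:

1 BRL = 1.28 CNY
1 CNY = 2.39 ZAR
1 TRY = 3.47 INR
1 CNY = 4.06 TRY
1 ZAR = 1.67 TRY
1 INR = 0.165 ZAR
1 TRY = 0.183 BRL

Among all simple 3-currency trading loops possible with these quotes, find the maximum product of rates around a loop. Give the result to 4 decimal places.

0.9562

INR→ZAR→TRY→INR: 0.165 × 1.67 × 3.47 = 0.95616
BRL→CNY→TRY→BRL: 1.28 × 4.06 × 0.183 = 0.95101
Maximum is INR→ZAR→TRY→INR at 0.9562; no arbitrage — every cycle loses value.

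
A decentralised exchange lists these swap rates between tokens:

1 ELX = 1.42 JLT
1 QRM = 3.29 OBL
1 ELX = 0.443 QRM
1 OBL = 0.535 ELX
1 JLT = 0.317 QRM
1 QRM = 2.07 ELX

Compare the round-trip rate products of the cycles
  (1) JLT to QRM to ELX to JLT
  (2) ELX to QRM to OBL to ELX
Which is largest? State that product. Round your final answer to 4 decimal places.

0.9318

(1) 0.317 × 2.07 × 1.42 = 0.93179
(2) 0.443 × 3.29 × 0.535 = 0.77975
Highest is cycle (1) at 0.9318 (≤1, no arbitrage).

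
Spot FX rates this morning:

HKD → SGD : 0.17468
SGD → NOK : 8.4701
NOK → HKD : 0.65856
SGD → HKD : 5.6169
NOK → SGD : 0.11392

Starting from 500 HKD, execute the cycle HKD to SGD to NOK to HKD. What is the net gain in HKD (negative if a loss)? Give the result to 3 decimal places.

-12.811

500 HKD × 0.17468 = 87.34 SGD
87.34 SGD × 8.4701 = 739.778534 NOK
739.778534 NOK × 0.65856 = 487.18855135104 HKD
Net change: 487.18855135104 − 500 = -12.81144864896 HKD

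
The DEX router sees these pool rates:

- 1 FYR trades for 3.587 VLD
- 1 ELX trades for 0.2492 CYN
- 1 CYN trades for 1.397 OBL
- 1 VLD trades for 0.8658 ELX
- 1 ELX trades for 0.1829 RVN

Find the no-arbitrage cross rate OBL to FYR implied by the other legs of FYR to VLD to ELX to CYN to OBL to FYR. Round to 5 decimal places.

0.92493

Known legs of the cycle: 3.587 × 0.8658 × 0.2492 × 1.397 = 1.08116854549704
For no arbitrage the full-cycle product must be 1, so the missing rate is 1 / 1.08116854549704 ≈ 0.9249252.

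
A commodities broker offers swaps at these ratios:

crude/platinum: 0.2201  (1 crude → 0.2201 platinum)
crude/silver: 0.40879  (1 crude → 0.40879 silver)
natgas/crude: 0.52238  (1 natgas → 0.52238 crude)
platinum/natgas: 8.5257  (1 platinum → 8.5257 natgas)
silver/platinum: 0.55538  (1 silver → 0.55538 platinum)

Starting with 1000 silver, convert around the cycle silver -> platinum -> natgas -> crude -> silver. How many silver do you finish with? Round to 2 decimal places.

1011.13

1000 silver × 0.55538 = 555.38 platinum
555.38 platinum × 8.5257 = 4735.003266 natgas
4735.003266 natgas × 0.52238 = 2473.47100609308 crude
2473.47100609308 crude × 0.40879 = 1011.1302125807901732 silver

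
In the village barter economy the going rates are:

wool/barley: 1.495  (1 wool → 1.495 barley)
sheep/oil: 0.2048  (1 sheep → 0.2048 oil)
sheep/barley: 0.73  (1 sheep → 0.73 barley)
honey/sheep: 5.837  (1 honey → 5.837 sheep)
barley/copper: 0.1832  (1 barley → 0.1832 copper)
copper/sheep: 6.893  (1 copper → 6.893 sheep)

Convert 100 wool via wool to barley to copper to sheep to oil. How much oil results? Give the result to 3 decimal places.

100 wool × 1.495 = 149.5 barley
149.5 barley × 0.1832 = 27.3884 copper
27.3884 copper × 6.893 = 188.7882412 sheep
188.7882412 sheep × 0.2048 = 38.66383179776 oil

38.664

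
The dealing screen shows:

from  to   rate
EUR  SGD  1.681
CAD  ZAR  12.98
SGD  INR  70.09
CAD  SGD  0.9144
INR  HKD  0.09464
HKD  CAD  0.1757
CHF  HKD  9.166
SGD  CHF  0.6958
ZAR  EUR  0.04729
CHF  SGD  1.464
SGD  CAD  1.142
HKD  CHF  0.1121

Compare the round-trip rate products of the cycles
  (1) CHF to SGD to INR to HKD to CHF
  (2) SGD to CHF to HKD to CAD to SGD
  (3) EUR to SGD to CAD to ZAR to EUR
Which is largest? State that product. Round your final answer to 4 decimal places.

(1) 1.464 × 70.09 × 0.09464 × 0.1121 = 1.08862
(2) 0.6958 × 9.166 × 0.1757 × 0.9144 = 1.02464
(3) 1.681 × 1.142 × 12.98 × 0.04729 = 1.17836
Highest is cycle (3) at 1.1784 (>1, arbitrage).

1.1784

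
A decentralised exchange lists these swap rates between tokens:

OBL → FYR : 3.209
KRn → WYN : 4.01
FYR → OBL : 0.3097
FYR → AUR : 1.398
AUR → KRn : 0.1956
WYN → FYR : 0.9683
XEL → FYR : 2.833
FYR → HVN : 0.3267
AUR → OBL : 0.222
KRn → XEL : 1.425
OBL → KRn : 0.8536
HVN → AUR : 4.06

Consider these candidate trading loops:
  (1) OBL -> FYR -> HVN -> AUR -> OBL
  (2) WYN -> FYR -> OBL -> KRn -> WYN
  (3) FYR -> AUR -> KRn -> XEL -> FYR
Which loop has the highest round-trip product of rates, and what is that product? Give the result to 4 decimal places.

1.1039

(1) 3.209 × 0.3267 × 4.06 × 0.222 = 0.94493
(2) 0.9683 × 0.3097 × 0.8536 × 4.01 = 1.02648
(3) 1.398 × 0.1956 × 1.425 × 2.833 = 1.10392
Highest is cycle (3) at 1.1039 (>1, arbitrage).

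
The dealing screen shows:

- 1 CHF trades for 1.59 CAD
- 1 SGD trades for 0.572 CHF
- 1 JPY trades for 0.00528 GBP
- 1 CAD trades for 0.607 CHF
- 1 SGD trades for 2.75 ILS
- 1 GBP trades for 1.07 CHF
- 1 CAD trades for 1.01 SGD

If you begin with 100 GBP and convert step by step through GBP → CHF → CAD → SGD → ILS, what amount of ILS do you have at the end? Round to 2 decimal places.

100 GBP × 1.07 = 107 CHF
107 CHF × 1.59 = 170.13 CAD
170.13 CAD × 1.01 = 171.8313 SGD
171.8313 SGD × 2.75 = 472.536075 ILS

472.54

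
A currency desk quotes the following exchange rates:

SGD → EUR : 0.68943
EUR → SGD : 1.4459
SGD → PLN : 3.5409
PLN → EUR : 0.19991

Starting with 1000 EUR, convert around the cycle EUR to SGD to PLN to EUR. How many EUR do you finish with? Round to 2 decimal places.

1000 EUR × 1.4459 = 1445.9 SGD
1445.9 SGD × 3.5409 = 5119.78731 PLN
5119.78731 PLN × 0.19991 = 1023.4966811421 EUR

1023.50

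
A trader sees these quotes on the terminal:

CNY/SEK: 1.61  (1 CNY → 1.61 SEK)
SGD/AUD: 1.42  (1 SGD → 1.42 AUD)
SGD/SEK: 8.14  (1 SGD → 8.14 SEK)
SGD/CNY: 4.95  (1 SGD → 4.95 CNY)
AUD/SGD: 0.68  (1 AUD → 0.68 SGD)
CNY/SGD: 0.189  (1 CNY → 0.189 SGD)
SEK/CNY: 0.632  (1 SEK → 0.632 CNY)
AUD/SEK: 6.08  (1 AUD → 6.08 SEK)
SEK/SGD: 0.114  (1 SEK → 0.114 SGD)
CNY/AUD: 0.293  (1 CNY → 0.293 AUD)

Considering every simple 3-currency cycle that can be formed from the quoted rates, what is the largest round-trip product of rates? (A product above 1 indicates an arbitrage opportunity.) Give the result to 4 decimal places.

AUD→SEK→CNY→AUD: 6.08 × 0.632 × 0.293 = 1.12587
AUD→SGD→CNY→AUD: 0.68 × 4.95 × 0.293 = 0.98624
AUD→SEK→SGD→AUD: 6.08 × 0.114 × 1.42 = 0.98423
CNY→SGD→SEK→CNY: 0.189 × 8.14 × 0.632 = 0.97231
CNY→SEK→SGD→CNY: 1.61 × 0.114 × 4.95 = 0.90852
Maximum is AUD→SEK→CNY→AUD at 1.1259; arbitrage exists.

1.1259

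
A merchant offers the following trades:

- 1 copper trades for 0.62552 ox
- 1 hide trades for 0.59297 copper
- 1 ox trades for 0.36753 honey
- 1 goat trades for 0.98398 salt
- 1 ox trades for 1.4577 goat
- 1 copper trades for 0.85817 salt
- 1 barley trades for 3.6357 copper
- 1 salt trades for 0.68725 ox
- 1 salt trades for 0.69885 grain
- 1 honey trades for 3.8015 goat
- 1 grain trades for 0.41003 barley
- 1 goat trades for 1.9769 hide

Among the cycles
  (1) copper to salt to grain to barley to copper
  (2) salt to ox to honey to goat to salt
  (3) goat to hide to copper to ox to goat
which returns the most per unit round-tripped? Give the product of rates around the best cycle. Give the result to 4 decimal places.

(1) 0.85817 × 0.69885 × 0.41003 × 3.6357 = 0.89405
(2) 0.68725 × 0.36753 × 3.8015 × 0.98398 = 0.94482
(3) 1.9769 × 0.59297 × 0.62552 × 1.4577 = 1.06887
Highest is cycle (3) at 1.0689 (>1, arbitrage).

1.0689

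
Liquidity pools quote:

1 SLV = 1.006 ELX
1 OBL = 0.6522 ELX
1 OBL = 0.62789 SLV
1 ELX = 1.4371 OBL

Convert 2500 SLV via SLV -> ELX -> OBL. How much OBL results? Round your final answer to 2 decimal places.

2500 SLV × 1.006 = 2515 ELX
2515 ELX × 1.4371 = 3614.3065 OBL

3614.31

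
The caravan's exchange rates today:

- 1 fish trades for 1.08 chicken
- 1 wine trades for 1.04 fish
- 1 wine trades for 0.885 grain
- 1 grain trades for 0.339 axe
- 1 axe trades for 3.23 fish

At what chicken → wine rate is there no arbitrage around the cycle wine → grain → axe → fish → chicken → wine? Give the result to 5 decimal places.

Known legs of the cycle: 0.885 × 0.339 × 3.23 × 1.08 = 1.046572326
For no arbitrage the full-cycle product must be 1, so the missing rate is 1 / 1.046572326 ≈ 0.9555001.

0.95550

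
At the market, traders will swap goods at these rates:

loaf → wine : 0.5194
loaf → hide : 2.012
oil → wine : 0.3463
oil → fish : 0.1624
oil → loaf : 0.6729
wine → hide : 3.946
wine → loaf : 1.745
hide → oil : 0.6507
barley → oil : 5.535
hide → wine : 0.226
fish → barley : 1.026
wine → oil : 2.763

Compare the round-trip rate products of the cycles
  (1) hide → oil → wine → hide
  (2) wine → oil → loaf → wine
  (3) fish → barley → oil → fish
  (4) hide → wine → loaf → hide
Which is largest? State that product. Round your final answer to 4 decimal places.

(1) 0.6507 × 0.3463 × 3.946 = 0.88918
(2) 2.763 × 0.6729 × 0.5194 = 0.96568
(3) 1.026 × 5.535 × 0.1624 = 0.92225
(4) 0.226 × 1.745 × 2.012 = 0.79347
Highest is cycle (2) at 0.9657 (≤1, no arbitrage).

0.9657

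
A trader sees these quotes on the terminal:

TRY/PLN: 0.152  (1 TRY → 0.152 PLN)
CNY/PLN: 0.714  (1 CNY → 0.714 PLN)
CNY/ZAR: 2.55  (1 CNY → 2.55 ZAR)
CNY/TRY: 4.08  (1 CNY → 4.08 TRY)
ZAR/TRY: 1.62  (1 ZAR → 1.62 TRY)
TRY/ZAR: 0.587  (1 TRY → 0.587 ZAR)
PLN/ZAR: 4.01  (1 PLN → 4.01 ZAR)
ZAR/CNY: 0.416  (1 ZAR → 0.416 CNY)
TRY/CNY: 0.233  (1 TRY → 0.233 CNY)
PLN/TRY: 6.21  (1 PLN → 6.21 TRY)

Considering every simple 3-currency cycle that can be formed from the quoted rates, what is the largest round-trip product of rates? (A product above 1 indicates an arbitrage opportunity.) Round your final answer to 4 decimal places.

1.1911

ZAR→CNY→PLN→ZAR: 0.416 × 0.714 × 4.01 = 1.19107
PLN→TRY→CNY→PLN: 6.21 × 0.233 × 0.714 = 1.03311
ZAR→CNY→TRY→ZAR: 0.416 × 4.08 × 0.587 = 0.99630
ZAR→TRY→PLN→ZAR: 1.62 × 0.152 × 4.01 = 0.98742
ZAR→TRY→CNY→ZAR: 1.62 × 0.233 × 2.55 = 0.96252
Maximum is ZAR→CNY→PLN→ZAR at 1.1911; arbitrage exists.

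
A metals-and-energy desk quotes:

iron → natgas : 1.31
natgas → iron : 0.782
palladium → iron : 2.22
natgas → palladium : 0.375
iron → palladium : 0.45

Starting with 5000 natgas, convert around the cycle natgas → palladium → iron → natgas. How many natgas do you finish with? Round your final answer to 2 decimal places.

5452.88

5000 natgas × 0.375 = 1875 palladium
1875 palladium × 2.22 = 4162.5 iron
4162.5 iron × 1.31 = 5452.875 natgas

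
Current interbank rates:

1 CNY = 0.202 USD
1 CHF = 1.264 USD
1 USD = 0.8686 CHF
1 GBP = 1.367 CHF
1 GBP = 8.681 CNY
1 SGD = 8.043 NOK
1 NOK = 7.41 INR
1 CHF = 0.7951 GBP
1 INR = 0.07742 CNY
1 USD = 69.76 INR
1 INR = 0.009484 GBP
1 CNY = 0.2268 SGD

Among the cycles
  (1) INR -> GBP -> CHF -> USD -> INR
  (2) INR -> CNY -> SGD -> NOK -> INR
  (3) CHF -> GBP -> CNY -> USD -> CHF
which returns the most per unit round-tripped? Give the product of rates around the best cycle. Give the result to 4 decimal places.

1.2111

(1) 0.009484 × 1.367 × 1.264 × 69.76 = 1.14318
(2) 0.07742 × 0.2268 × 8.043 × 7.41 = 1.04648
(3) 0.7951 × 8.681 × 0.202 × 0.8686 = 1.21105
Highest is cycle (3) at 1.2111 (>1, arbitrage).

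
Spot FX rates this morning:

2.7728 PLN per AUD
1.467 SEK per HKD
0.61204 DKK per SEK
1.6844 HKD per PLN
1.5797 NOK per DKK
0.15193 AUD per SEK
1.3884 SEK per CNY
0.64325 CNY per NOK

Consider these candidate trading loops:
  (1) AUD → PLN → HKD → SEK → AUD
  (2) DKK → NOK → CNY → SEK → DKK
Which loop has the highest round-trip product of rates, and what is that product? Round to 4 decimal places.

(1) 2.7728 × 1.6844 × 1.467 × 0.15193 = 1.04097
(2) 1.5797 × 0.64325 × 1.3884 × 0.61204 = 0.86347
Highest is cycle (1) at 1.0410 (>1, arbitrage).

1.0410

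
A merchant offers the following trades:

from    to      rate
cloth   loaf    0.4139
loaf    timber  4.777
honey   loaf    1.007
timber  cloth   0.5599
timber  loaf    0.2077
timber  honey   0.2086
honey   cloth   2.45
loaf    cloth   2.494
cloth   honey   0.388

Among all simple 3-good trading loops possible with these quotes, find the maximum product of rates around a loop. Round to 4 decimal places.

timber→cloth→loaf→timber: 0.5599 × 0.4139 × 4.777 = 1.10703
timber→honey→loaf→timber: 0.2086 × 1.007 × 4.777 = 1.00346
honey→loaf→cloth→honey: 1.007 × 2.494 × 0.388 = 0.97445
Maximum is timber→cloth→loaf→timber at 1.1070; arbitrage exists.

1.1070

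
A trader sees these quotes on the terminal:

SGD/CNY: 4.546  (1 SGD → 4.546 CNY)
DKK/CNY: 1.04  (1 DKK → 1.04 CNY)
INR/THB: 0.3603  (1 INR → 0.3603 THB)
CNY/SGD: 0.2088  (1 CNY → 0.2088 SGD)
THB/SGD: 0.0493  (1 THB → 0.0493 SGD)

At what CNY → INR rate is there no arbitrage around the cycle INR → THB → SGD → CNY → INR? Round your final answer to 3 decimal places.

Known legs of the cycle: 0.3603 × 0.0493 × 4.546 = 0.08074964334
For no arbitrage the full-cycle product must be 1, so the missing rate is 1 / 0.08074964334 ≈ 12.38396.

12.384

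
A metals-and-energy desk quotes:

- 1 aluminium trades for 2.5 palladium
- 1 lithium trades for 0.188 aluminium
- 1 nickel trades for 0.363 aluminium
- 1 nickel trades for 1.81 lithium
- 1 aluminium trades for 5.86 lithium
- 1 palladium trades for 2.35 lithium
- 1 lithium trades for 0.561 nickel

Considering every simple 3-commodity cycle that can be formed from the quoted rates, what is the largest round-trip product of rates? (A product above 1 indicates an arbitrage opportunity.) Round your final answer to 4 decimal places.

nickel→aluminium→lithium→nickel: 0.363 × 5.86 × 0.561 = 1.19335
lithium→aluminium→palladium→lithium: 0.188 × 2.5 × 2.35 = 1.10450
Maximum is nickel→aluminium→lithium→nickel at 1.1933; arbitrage exists.

1.1933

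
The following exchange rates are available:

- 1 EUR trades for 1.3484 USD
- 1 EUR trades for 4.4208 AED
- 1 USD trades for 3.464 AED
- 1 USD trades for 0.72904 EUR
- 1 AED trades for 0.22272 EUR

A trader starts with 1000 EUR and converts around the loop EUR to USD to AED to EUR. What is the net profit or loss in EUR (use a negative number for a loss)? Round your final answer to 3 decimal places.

40.293

1000 EUR × 1.3484 = 1348.4 USD
1348.4 USD × 3.464 = 4670.8576 AED
4670.8576 AED × 0.22272 = 1040.293404672 EUR
Net change: 1040.293404672 − 1000 = 40.293404672 EUR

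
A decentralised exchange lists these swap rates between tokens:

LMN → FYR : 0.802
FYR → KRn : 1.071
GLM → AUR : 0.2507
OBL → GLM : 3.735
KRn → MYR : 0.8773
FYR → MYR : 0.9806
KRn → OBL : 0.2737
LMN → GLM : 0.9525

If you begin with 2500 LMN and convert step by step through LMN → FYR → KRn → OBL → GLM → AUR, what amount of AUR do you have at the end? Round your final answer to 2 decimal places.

550.33

2500 LMN × 0.802 = 2005 FYR
2005 FYR × 1.071 = 2147.355 KRn
2147.355 KRn × 0.2737 = 587.7310635 OBL
587.7310635 OBL × 3.735 = 2195.1755221725 GLM
2195.1755221725 GLM × 0.2507 = 550.33050340864575 AUR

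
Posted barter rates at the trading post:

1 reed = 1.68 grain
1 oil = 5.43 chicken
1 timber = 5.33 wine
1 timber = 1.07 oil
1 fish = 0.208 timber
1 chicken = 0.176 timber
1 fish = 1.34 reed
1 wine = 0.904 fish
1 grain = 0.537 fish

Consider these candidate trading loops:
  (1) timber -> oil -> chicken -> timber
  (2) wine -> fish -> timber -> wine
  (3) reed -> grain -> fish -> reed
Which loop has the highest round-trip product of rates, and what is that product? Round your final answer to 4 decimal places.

1.2089

(1) 1.07 × 5.43 × 0.176 = 1.02258
(2) 0.904 × 0.208 × 5.33 = 1.00221
(3) 1.68 × 0.537 × 1.34 = 1.20889
Highest is cycle (3) at 1.2089 (>1, arbitrage).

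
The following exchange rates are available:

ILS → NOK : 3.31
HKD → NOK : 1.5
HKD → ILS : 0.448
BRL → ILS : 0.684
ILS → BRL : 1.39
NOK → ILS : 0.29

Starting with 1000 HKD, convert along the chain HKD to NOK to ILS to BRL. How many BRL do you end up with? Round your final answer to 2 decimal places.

1000 HKD × 1.5 = 1500 NOK
1500 NOK × 0.29 = 435 ILS
435 ILS × 1.39 = 604.65 BRL

604.65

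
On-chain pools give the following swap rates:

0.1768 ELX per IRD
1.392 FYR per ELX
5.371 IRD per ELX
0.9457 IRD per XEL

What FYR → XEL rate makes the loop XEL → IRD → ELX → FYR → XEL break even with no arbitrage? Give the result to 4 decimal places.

Known legs of the cycle: 0.9457 × 0.1768 × 1.392 = 0.23274206592
For no arbitrage the full-cycle product must be 1, so the missing rate is 1 / 0.23274206592 ≈ 4.296602.

4.2966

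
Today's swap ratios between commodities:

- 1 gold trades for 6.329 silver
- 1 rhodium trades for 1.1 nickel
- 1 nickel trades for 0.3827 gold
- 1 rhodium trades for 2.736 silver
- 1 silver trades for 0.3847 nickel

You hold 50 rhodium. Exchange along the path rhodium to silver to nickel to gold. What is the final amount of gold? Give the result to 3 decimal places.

20.140

50 rhodium × 2.736 = 136.8 silver
136.8 silver × 0.3847 = 52.62696 nickel
52.62696 nickel × 0.3827 = 20.140337592 gold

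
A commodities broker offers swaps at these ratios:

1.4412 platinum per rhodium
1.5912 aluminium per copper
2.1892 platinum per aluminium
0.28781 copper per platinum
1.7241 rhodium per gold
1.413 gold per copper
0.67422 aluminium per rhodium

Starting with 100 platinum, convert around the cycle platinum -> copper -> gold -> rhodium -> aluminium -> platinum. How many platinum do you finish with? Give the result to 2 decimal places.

100 platinum × 0.28781 = 28.781 copper
28.781 copper × 1.413 = 40.667553 gold
40.667553 gold × 1.7241 = 70.1149281273 rhodium
70.1149281273 rhodium × 0.67422 = 47.272886841988206 aluminium
47.272886841988206 aluminium × 2.1892 = 103.4898038744805805752 platinum

103.49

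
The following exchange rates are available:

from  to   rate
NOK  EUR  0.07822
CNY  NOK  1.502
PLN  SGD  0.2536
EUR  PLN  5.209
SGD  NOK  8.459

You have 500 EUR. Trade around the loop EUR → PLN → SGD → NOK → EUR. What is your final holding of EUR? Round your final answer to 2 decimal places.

500 EUR × 5.209 = 2604.5 PLN
2604.5 PLN × 0.2536 = 660.5012 SGD
660.5012 SGD × 8.459 = 5587.1796508 NOK
5587.1796508 NOK × 0.07822 = 437.029192285576 EUR

437.03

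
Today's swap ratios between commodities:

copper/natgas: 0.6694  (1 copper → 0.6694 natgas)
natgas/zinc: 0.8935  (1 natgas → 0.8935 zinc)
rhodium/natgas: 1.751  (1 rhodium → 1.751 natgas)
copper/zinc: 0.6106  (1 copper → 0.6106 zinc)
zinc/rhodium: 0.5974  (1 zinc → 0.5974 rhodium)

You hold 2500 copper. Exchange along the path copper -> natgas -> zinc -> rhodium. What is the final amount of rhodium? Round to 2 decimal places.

2500 copper × 0.6694 = 1673.5 natgas
1673.5 natgas × 0.8935 = 1495.27225 zinc
1495.27225 zinc × 0.5974 = 893.27564215 rhodium

893.28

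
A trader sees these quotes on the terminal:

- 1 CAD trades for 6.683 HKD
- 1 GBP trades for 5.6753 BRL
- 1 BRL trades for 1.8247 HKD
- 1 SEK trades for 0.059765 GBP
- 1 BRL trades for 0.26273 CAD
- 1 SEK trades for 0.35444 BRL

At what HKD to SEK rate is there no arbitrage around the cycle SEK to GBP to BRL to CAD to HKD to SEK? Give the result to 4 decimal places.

1.6791

Known legs of the cycle: 0.059765 × 5.6753 × 0.26273 × 6.683 = 0.595548142383147655
For no arbitrage the full-cycle product must be 1, so the missing rate is 1 / 0.595548142383147655 ≈ 1.679125.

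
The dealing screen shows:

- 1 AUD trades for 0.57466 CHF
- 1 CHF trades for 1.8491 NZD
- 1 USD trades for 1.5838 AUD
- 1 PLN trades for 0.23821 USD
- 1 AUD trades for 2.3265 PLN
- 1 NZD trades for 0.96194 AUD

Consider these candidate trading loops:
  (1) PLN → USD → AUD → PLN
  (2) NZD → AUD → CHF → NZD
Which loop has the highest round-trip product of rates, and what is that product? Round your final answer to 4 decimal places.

1.0222

(1) 0.23821 × 1.5838 × 2.3265 = 0.87773
(2) 0.96194 × 0.57466 × 1.8491 = 1.02216
Highest is cycle (2) at 1.0222 (>1, arbitrage).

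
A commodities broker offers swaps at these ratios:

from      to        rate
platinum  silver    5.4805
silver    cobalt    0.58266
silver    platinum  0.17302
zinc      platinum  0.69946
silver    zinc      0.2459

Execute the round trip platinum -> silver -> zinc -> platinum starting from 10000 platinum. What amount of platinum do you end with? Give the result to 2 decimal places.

9426.31

10000 platinum × 5.4805 = 54805 silver
54805 silver × 0.2459 = 13476.5495 zinc
13476.5495 zinc × 0.69946 = 9426.30731327 platinum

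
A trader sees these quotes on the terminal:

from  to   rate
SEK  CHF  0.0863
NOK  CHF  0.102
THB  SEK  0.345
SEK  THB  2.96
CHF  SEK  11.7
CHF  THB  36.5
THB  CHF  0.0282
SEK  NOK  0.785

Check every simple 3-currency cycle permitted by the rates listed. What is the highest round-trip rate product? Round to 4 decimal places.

SEK→CHF→THB→SEK: 0.0863 × 36.5 × 0.345 = 1.08673
SEK→THB→CHF→SEK: 2.96 × 0.0282 × 11.7 = 0.97662
SEK→NOK→CHF→SEK: 0.785 × 0.102 × 11.7 = 0.93682
Maximum is SEK→CHF→THB→SEK at 1.0867; arbitrage exists.

1.0867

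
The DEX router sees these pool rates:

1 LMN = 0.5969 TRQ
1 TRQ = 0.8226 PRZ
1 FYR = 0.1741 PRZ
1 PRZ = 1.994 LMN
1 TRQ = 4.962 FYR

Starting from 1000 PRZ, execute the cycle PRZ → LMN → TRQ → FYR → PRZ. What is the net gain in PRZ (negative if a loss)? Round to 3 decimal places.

28.211

1000 PRZ × 1.994 = 1994 LMN
1994 LMN × 0.5969 = 1190.2186 TRQ
1190.2186 TRQ × 4.962 = 5905.8646932 FYR
5905.8646932 FYR × 0.1741 = 1028.21104308612 PRZ
Net change: 1028.21104308612 − 1000 = 28.21104308612 PRZ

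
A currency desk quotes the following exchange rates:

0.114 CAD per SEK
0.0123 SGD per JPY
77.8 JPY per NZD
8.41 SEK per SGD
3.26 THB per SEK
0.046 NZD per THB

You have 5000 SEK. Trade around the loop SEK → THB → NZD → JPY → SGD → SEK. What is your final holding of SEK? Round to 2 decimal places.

6034.29

5000 SEK × 3.26 = 16300 THB
16300 THB × 0.046 = 749.8 NZD
749.8 NZD × 77.8 = 58334.44 JPY
58334.44 JPY × 0.0123 = 717.513612 SGD
717.513612 SGD × 8.41 = 6034.28947692 SEK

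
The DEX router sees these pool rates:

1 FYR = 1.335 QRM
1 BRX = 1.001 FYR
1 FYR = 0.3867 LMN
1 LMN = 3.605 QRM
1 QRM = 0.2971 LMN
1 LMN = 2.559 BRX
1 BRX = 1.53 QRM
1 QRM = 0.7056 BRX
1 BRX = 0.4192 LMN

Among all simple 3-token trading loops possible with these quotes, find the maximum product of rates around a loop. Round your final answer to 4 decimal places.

1.1632

QRM→LMN→BRX→QRM: 0.2971 × 2.559 × 1.53 = 1.16323
QRM→BRX→LMN→QRM: 0.7056 × 0.4192 × 3.605 = 1.06631
LMN→BRX→FYR→LMN: 2.559 × 1.001 × 0.3867 = 0.99055
QRM→BRX→FYR→QRM: 0.7056 × 1.001 × 1.335 = 0.94292
Maximum is QRM→LMN→BRX→QRM at 1.1632; arbitrage exists.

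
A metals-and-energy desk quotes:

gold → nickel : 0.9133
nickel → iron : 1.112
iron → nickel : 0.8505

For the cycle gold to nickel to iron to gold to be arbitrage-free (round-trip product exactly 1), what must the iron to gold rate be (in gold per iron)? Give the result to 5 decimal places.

Known legs of the cycle: 0.9133 × 1.112 = 1.0155896
For no arbitrage the full-cycle product must be 1, so the missing rate is 1 / 1.0155896 ≈ 0.9846497.

0.98465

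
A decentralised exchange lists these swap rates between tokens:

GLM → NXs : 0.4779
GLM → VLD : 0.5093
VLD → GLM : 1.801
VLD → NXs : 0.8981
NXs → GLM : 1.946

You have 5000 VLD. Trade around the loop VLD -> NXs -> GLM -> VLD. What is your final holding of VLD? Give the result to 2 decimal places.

4450.52

5000 VLD × 0.8981 = 4490.5 NXs
4490.5 NXs × 1.946 = 8738.513 GLM
8738.513 GLM × 0.5093 = 4450.5246709 VLD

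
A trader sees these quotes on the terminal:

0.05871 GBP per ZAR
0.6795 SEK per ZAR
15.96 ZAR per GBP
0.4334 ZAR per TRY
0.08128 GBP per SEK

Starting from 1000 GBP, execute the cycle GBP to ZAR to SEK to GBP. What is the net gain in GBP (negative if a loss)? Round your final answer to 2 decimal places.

1000 GBP × 15.96 = 15960 ZAR
15960 ZAR × 0.6795 = 10844.82 SEK
10844.82 SEK × 0.08128 = 881.4669696 GBP
Net change: 881.4669696 − 1000 = -118.5330304 GBP

-118.53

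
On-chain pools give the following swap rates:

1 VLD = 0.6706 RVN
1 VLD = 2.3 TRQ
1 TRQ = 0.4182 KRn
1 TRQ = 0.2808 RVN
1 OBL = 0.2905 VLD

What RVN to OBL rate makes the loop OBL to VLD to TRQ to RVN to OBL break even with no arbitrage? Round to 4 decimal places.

Known legs of the cycle: 0.2905 × 2.3 × 0.2808 = 0.18761652
For no arbitrage the full-cycle product must be 1, so the missing rate is 1 / 0.18761652 ≈ 5.330021.

5.3300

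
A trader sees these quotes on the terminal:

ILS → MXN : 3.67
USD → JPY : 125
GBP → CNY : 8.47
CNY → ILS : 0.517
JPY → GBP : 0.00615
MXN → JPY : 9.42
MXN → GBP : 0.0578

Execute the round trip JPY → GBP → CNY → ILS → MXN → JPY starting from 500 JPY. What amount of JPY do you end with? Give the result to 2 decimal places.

500 JPY × 0.00615 = 3.075 GBP
3.075 GBP × 8.47 = 26.04525 CNY
26.04525 CNY × 0.517 = 13.46539425 ILS
13.46539425 ILS × 3.67 = 49.4179968975 MXN
49.4179968975 MXN × 9.42 = 465.51753077445 JPY

465.52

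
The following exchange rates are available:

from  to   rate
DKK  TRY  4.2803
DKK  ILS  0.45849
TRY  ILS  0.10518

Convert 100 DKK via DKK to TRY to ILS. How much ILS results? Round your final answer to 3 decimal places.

100 DKK × 4.2803 = 428.03 TRY
428.03 TRY × 0.10518 = 45.0201954 ILS

45.020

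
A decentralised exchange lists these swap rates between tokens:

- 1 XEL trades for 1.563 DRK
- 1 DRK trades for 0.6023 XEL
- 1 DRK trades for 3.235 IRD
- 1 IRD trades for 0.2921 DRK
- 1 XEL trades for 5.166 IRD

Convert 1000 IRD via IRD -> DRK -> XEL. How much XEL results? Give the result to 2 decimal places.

1000 IRD × 0.2921 = 292.1 DRK
292.1 DRK × 0.6023 = 175.93183 XEL

175.93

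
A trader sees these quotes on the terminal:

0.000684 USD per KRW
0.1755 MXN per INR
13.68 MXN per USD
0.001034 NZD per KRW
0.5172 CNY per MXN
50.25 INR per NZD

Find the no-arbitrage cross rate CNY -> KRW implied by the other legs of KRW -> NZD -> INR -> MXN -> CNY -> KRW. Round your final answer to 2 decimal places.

212.04

Known legs of the cycle: 0.001034 × 50.25 × 0.1755 × 0.5172 = 0.0047162003031
For no arbitrage the full-cycle product must be 1, so the missing rate is 1 / 0.0047162003031 ≈ 212.0351.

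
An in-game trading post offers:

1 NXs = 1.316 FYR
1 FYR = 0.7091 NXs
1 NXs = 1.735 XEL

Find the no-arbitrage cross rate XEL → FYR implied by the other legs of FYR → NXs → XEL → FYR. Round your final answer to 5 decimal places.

0.81282

Known legs of the cycle: 0.7091 × 1.735 = 1.2302885
For no arbitrage the full-cycle product must be 1, so the missing rate is 1 / 1.2302885 ≈ 0.8128175.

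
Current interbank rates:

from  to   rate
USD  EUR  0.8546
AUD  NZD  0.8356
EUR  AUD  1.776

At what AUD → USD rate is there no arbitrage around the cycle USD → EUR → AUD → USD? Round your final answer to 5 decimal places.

0.65886

Known legs of the cycle: 0.8546 × 1.776 = 1.5177696
For no arbitrage the full-cycle product must be 1, so the missing rate is 1 / 1.5177696 ≈ 0.6588615.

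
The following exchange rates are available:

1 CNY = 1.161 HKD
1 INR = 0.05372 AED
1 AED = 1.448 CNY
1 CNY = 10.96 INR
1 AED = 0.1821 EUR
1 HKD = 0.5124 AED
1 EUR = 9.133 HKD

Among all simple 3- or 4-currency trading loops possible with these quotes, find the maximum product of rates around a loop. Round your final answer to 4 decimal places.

AED→CNY→HKD→AED: 1.448 × 1.161 × 0.5124 = 0.86141
AED→CNY→INR→AED: 1.448 × 10.96 × 0.05372 = 0.85254
AED→EUR→HKD→AED: 0.1821 × 9.133 × 0.5124 = 0.85218
Maximum is AED→CNY→HKD→AED at 0.8614; no arbitrage — every cycle loses value.

0.8614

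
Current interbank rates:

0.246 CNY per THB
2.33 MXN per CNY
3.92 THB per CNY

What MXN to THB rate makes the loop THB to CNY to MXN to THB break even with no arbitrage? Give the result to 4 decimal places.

Known legs of the cycle: 0.246 × 2.33 = 0.57318
For no arbitrage the full-cycle product must be 1, so the missing rate is 1 / 0.57318 ≈ 1.744653.

1.7447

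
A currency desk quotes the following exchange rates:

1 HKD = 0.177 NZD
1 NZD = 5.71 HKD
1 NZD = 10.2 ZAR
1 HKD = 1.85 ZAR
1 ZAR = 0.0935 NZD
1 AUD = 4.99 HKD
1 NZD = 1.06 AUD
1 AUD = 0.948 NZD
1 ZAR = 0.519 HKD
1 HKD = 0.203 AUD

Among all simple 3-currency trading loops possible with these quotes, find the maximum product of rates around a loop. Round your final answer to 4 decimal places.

1.0989

AUD→NZD→HKD→AUD: 0.948 × 5.71 × 0.203 = 1.09886
ZAR→NZD→HKD→ZAR: 0.0935 × 5.71 × 1.85 = 0.98769
ZAR→HKD→NZD→ZAR: 0.519 × 0.177 × 10.2 = 0.93700
AUD→HKD→NZD→AUD: 4.99 × 0.177 × 1.06 = 0.93622
Maximum is AUD→NZD→HKD→AUD at 1.0989; arbitrage exists.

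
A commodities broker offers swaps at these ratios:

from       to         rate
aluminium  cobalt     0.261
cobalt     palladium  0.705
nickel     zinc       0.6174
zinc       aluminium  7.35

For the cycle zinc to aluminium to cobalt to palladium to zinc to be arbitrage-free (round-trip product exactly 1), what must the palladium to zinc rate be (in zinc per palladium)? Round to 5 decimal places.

Known legs of the cycle: 7.35 × 0.261 × 0.705 = 1.35243675
For no arbitrage the full-cycle product must be 1, so the missing rate is 1 / 1.35243675 ≈ 0.7394061.

0.73941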